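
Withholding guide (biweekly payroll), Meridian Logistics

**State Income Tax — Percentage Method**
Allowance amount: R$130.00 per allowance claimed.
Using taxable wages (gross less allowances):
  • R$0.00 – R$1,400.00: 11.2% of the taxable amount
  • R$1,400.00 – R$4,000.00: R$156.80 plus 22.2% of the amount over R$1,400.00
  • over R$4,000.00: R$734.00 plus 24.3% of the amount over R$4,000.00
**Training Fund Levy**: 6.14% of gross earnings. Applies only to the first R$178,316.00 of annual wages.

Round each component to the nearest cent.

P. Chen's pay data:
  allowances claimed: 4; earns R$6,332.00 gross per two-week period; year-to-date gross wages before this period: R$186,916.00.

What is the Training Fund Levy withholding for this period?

R$0.00

Training Fund Levy: YTD R$186,916.00 ≥ cap R$178,316.00 → R$0.00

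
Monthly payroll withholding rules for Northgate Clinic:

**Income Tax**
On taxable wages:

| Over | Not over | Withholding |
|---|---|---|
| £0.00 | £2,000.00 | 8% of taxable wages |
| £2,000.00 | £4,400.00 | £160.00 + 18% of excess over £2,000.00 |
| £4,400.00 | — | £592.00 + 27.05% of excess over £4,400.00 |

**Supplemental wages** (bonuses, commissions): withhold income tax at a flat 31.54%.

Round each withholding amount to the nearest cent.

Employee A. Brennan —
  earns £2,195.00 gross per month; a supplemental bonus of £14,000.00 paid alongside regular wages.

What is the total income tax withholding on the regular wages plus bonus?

Income Tax: taxable = £2,195.00
  £160.00 + 18% × (£2,195.00 − £2,000.00) = £160.00 + 18% × £195.00 = £195.10
Supplemental (31.54% flat on bonus): 31.54% × £14,000.00 = £4,415.60
Total income tax: £195.10 + £4,415.60 = £4,610.70

£4,610.70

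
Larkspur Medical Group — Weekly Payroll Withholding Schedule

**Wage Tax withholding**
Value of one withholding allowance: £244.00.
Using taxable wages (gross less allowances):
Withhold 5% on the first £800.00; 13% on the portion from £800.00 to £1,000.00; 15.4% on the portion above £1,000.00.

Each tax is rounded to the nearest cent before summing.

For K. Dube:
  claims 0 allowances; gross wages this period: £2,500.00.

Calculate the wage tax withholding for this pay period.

Wage Tax: taxable = £2,500.00
  £66.00 + 15.4% × (£2,500.00 − £1,000.00) = £66.00 + 15.4% × £1,500.00 = £297.00

£297.00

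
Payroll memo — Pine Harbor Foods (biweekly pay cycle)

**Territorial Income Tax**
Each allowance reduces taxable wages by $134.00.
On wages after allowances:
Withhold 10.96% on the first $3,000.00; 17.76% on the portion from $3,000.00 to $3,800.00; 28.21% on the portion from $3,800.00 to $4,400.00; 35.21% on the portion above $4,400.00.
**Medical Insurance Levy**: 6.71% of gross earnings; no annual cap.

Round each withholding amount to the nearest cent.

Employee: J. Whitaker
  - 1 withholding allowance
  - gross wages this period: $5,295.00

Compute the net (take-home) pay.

Territorial Income Tax: taxable = $5,295.00 − 1×$134.00 = $5,161.00
  $640.14 + 35.21% × ($5,161.00 − $4,400.00) = $640.14 + 35.21% × $761.00 = $908.09
Medical Insurance Levy: 6.71% × $5,295.00 = $355.29
Total withheld: $908.09 + $355.29 = $1,263.38
Net pay: $5,295.00 − $1,263.38 = $4,031.62

$4,031.62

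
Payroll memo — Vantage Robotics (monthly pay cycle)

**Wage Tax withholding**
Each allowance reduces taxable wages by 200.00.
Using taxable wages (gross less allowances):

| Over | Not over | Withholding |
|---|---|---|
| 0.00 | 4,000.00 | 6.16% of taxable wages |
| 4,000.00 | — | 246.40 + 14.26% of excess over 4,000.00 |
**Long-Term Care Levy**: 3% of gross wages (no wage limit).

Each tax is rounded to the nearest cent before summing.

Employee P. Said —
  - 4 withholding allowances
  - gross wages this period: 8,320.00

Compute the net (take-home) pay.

Wage Tax: taxable = 8,320.00 − 4×200.00 = 7,520.00
  246.40 + 14.26% × (7,520.00 − 4,000.00) = 246.40 + 14.26% × 3,520.00 = 748.35
Long-Term Care Levy: 3% × 8,320.00 = 249.60
Total withheld: 748.35 + 249.60 = 997.95
Net pay: 8,320.00 − 997.95 = 7,322.05

7,322.05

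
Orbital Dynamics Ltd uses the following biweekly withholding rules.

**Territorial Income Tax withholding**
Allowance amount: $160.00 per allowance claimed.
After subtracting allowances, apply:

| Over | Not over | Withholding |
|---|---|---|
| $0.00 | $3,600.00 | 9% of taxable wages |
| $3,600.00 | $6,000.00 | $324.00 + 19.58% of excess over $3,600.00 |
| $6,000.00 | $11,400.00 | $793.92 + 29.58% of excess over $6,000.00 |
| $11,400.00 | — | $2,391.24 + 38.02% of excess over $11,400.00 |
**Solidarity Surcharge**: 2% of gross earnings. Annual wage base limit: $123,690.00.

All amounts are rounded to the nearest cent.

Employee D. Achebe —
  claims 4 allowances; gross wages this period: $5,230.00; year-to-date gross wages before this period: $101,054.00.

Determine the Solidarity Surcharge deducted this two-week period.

$104.60

Solidarity Surcharge: 2% × $5,230.00 = $104.60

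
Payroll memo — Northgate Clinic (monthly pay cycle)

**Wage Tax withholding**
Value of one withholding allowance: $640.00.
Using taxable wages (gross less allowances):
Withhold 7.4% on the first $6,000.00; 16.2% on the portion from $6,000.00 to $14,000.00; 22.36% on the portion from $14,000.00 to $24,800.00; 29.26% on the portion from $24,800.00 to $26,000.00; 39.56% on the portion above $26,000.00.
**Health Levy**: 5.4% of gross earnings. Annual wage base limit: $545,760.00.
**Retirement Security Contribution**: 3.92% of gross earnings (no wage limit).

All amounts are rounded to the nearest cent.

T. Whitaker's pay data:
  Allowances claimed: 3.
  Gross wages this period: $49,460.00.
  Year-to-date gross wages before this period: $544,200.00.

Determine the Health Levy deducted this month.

Health Levy: cap $545,760.00 − YTD $544,200.00 = $1,560.00 subject; 5.4% × $1,560.00 = $84.24

$84.24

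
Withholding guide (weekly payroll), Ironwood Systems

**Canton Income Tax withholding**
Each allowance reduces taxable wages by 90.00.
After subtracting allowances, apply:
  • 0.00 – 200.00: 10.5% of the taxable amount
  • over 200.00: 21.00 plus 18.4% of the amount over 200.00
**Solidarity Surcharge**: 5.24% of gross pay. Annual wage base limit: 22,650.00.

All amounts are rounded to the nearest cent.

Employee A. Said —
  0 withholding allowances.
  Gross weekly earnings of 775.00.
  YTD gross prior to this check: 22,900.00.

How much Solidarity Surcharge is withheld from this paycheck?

Solidarity Surcharge: YTD 22,900.00 ≥ cap 22,650.00 → 0.00

0.00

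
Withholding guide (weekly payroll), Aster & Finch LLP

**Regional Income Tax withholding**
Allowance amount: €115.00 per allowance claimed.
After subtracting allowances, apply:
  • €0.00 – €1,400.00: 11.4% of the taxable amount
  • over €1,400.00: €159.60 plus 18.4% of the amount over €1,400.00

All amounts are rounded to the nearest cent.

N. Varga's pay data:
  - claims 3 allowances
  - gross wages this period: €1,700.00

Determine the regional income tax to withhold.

Regional Income Tax: taxable = €1,700.00 − 3×€115.00 = €1,355.00
  11.4% × €1,355.00 = €154.47

€154.47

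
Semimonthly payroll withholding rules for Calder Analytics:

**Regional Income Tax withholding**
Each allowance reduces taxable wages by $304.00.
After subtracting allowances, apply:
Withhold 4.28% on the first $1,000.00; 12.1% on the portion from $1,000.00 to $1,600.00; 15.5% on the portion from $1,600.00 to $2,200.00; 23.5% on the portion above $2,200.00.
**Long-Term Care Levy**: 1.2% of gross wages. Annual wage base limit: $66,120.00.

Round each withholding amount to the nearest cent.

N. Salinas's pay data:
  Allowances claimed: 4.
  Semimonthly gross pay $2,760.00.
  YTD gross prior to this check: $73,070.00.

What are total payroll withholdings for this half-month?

$108.62

Regional Income Tax: taxable = $2,760.00 − 4×$304.00 = $1,544.00
  $42.80 + 12.1% × ($1,544.00 − $1,000.00) = $42.80 + 12.1% × $544.00 = $108.62
Long-Term Care Levy: YTD $73,070.00 ≥ cap $66,120.00 → $0.00
Total: $108.62 + $0.00 = $108.62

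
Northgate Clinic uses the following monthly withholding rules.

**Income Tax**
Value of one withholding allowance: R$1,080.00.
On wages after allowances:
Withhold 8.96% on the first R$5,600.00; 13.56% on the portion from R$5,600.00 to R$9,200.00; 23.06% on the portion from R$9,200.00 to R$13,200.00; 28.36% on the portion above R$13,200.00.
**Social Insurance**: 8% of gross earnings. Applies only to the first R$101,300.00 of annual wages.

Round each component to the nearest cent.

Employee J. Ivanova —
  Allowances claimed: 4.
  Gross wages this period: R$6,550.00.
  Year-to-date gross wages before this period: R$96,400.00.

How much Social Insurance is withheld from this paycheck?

R$392.00

Social Insurance: cap R$101,300.00 − YTD R$96,400.00 = R$4,900.00 subject; 8% × R$4,900.00 = R$392.00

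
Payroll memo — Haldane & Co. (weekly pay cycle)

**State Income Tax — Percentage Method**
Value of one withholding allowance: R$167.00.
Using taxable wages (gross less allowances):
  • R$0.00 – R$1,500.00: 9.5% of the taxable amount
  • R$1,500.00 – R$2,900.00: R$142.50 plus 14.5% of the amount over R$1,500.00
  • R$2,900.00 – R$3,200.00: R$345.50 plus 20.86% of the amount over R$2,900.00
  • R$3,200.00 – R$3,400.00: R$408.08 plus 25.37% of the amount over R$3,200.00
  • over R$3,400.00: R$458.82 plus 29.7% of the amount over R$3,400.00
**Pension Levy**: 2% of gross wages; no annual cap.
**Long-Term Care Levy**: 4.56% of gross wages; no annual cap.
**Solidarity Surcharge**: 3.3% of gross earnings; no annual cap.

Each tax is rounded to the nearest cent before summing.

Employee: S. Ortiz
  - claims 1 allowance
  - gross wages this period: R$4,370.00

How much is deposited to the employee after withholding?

State Income Tax: taxable = R$4,370.00 − 1×R$167.00 = R$4,203.00
  R$458.82 + 29.7% × (R$4,203.00 − R$3,400.00) = R$458.82 + 29.7% × R$803.00 = R$697.31
Pension Levy: 2% × R$4,370.00 = R$87.40
Long-Term Care Levy: 4.56% × R$4,370.00 = R$199.27
Solidarity Surcharge: 3.3% × R$4,370.00 = R$144.21
Total withheld: R$697.31 + R$87.40 + R$199.27 + R$144.21 = R$1,128.19
Net pay: R$4,370.00 − R$1,128.19 = R$3,241.81

R$3,241.81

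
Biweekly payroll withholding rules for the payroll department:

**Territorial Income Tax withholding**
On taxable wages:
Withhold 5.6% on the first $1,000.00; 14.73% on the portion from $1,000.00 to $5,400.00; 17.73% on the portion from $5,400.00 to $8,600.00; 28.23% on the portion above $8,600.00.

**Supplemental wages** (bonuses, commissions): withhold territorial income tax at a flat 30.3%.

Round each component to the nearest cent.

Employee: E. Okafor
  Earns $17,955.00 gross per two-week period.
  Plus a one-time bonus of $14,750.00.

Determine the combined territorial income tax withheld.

$8,381.65

Territorial Income Tax: taxable = $17,955.00
  $1,271.48 + 28.23% × ($17,955.00 − $8,600.00) = $1,271.48 + 28.23% × $9,355.00 = $3,912.40
Supplemental (30.3% flat on bonus): 30.3% × $14,750.00 = $4,469.25
Total territorial income tax: $3,912.40 + $4,469.25 = $8,381.65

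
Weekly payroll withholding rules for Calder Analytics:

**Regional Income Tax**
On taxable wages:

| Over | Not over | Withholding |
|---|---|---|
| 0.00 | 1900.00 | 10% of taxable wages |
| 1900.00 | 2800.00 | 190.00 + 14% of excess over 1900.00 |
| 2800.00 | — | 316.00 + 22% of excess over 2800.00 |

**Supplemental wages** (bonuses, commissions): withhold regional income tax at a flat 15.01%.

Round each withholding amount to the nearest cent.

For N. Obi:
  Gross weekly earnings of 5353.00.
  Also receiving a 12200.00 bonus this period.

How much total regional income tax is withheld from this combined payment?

2708.88

Regional Income Tax: taxable = 5353.00
  316.00 + 22% × (5353.00 − 2800.00) = 316.00 + 22% × 2553.00 = 877.66
Supplemental (15.01% flat on bonus): 15.01% × 12200.00 = 1831.22
Total regional income tax: 877.66 + 1831.22 = 2708.88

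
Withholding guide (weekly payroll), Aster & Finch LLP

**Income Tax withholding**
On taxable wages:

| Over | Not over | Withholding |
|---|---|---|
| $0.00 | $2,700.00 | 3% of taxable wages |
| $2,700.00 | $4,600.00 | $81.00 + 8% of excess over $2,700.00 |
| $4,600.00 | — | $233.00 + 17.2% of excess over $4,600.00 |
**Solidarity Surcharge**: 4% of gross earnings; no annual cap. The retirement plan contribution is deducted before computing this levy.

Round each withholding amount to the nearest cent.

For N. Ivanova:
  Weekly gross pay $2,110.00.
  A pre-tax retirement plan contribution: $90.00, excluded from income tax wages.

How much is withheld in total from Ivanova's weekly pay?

$141.40

Income Tax: taxable = $2,110.00 − $90.00 = $2,020.00
  3% × $2,020.00 = $60.60
Solidarity Surcharge: 4% × $2,020.00 = $80.80
Total: $60.60 + $80.80 = $141.40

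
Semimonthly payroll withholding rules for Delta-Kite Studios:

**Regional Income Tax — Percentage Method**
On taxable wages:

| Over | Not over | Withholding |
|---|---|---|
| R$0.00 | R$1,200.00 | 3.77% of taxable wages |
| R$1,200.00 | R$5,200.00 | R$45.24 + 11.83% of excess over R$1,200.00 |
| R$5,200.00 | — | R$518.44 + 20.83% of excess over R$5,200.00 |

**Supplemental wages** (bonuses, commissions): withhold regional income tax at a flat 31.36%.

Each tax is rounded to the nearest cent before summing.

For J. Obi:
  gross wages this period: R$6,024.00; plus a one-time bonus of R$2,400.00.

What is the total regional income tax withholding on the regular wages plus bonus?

R$1,442.72

Regional Income Tax: taxable = R$6,024.00
  R$518.44 + 20.83% × (R$6,024.00 − R$5,200.00) = R$518.44 + 20.83% × R$824.00 = R$690.08
Supplemental (31.36% flat on bonus): 31.36% × R$2,400.00 = R$752.64
Total regional income tax: R$690.08 + R$752.64 = R$1,442.72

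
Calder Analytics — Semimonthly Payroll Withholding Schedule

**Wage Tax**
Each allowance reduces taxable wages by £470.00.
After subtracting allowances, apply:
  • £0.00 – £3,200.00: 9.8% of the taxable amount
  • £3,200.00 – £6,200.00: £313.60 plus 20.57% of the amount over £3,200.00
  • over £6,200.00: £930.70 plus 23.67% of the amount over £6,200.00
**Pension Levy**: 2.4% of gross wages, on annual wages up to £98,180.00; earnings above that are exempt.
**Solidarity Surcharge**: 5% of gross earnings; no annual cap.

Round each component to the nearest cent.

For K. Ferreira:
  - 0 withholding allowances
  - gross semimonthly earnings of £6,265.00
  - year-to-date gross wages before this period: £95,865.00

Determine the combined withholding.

Wage Tax: taxable = £6,265.00
  £930.70 + 23.67% × (£6,265.00 − £6,200.00) = £930.70 + 23.67% × £65.00 = £946.09
Pension Levy: cap £98,180.00 − YTD £95,865.00 = £2,315.00 subject; 2.4% × £2,315.00 = £55.56
Solidarity Surcharge: 5% × £6,265.00 = £313.25
Total: £946.09 + £55.56 + £313.25 = £1,314.90

£1,314.90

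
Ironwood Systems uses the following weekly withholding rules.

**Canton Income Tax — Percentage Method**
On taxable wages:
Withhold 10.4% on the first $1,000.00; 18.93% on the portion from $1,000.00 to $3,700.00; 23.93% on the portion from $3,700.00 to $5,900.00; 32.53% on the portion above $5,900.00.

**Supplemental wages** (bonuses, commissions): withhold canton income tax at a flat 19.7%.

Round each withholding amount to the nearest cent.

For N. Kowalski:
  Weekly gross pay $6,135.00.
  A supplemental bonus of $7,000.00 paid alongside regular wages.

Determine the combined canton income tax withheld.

$2,597.02

Canton Income Tax: taxable = $6,135.00
  $1,141.57 + 32.53% × ($6,135.00 − $5,900.00) = $1,141.57 + 32.53% × $235.00 = $1,218.02
Supplemental (19.7% flat on bonus): 19.7% × $7,000.00 = $1,379.00
Total canton income tax: $1,218.02 + $1,379.00 = $2,597.02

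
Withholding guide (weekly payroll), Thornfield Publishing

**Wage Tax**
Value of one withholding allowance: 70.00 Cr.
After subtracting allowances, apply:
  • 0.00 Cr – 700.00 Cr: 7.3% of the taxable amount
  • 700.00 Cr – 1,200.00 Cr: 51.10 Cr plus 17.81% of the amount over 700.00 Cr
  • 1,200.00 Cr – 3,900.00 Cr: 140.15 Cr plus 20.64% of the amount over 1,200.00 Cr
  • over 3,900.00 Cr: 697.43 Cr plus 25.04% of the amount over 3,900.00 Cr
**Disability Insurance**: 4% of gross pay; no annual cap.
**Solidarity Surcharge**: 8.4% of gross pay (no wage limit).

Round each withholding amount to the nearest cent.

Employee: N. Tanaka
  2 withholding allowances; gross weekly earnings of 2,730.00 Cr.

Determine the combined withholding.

Wage Tax: taxable = 2,730.00 Cr − 2×70.00 Cr = 2,590.00 Cr
  140.15 Cr + 20.64% × (2,590.00 Cr − 1,200.00 Cr) = 140.15 Cr + 20.64% × 1,390.00 Cr = 427.05 Cr
Disability Insurance: 4% × 2,730.00 Cr = 109.20 Cr
Solidarity Surcharge: 8.4% × 2,730.00 Cr = 229.32 Cr
Total: 427.05 Cr + 109.20 Cr + 229.32 Cr = 765.57 Cr

765.57 Cr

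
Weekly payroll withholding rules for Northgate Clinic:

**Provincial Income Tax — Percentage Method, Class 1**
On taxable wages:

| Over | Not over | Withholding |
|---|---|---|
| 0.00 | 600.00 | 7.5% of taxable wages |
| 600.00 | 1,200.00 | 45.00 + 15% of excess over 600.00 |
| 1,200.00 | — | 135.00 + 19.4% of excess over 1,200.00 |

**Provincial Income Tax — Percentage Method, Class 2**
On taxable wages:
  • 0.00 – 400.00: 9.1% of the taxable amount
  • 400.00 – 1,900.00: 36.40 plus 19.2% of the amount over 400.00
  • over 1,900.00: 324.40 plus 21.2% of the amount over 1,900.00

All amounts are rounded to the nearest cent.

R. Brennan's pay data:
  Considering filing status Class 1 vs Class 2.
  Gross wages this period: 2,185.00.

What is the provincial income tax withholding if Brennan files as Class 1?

Provincial Income Tax (Class 1): taxable = 2,185.00
  135.00 + 19.4% × (2,185.00 − 1,200.00) = 135.00 + 19.4% × 985.00 = 326.09

326.09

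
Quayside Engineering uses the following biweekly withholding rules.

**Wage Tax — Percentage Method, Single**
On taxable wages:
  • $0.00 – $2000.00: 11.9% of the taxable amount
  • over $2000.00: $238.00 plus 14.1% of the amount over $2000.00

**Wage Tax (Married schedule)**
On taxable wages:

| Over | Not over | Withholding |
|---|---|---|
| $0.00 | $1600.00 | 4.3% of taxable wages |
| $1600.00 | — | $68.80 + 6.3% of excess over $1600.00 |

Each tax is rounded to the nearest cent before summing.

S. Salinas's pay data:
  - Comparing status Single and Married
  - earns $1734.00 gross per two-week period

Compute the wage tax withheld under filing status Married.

Wage Tax (Married): taxable = $1734.00
  $68.80 + 6.3% × ($1734.00 − $1600.00) = $68.80 + 6.3% × $134.00 = $77.24

$77.24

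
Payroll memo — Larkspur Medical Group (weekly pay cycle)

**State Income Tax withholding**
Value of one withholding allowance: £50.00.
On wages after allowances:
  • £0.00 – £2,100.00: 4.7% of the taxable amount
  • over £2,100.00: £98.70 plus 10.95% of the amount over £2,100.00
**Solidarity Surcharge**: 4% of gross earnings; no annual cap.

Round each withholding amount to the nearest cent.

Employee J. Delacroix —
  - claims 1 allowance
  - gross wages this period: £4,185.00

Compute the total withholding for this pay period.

State Income Tax: taxable = £4,185.00 − 1×£50.00 = £4,135.00
  £98.70 + 10.95% × (£4,135.00 − £2,100.00) = £98.70 + 10.95% × £2,035.00 = £321.53
Solidarity Surcharge: 4% × £4,185.00 = £167.40
Total: £321.53 + £167.40 = £488.93

£488.93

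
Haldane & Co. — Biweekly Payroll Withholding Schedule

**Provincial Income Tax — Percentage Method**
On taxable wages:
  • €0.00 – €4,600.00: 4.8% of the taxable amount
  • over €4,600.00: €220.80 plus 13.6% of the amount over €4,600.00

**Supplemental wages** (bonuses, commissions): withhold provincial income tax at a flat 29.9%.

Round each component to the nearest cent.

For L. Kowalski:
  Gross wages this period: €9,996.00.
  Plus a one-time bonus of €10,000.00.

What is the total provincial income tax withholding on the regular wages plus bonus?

Provincial Income Tax: taxable = €9,996.00
  €220.80 + 13.6% × (€9,996.00 − €4,600.00) = €220.80 + 13.6% × €5,396.00 = €954.66
Supplemental (29.9% flat on bonus): 29.9% × €10,000.00 = €2,990.00
Total provincial income tax: €954.66 + €2,990.00 = €3,944.66

€3,944.66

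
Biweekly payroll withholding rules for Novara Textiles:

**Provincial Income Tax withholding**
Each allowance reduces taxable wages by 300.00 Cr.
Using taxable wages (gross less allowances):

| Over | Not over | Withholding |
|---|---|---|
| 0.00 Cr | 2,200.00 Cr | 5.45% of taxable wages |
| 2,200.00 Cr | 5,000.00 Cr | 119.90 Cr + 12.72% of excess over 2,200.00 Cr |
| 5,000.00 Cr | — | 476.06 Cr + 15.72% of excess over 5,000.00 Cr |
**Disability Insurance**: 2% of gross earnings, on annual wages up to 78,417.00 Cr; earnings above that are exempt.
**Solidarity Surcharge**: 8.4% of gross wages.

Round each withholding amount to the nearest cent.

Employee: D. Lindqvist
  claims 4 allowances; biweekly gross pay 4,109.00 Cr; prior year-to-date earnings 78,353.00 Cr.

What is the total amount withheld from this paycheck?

556.52 Cr

Provincial Income Tax: taxable = 4,109.00 Cr − 4×300.00 Cr = 2,909.00 Cr
  119.90 Cr + 12.72% × (2,909.00 Cr − 2,200.00 Cr) = 119.90 Cr + 12.72% × 709.00 Cr = 210.08 Cr
Disability Insurance: cap 78,417.00 Cr − YTD 78,353.00 Cr = 64.00 Cr subject; 2% × 64.00 Cr = 1.28 Cr
Solidarity Surcharge: 8.4% × 4,109.00 Cr = 345.16 Cr
Total: 210.08 Cr + 1.28 Cr + 345.16 Cr = 556.52 Cr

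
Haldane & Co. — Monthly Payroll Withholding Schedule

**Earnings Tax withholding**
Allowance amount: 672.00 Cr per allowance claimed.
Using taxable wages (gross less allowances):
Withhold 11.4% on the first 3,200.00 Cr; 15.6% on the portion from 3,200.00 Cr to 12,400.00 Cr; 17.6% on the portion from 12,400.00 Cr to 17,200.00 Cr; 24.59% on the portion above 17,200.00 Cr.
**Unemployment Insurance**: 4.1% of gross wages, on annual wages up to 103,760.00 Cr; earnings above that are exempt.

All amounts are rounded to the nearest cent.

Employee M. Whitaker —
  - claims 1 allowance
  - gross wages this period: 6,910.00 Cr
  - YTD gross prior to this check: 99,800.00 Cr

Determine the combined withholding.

Earnings Tax: taxable = 6,910.00 Cr − 1×672.00 Cr = 6,238.00 Cr
  364.80 Cr + 15.6% × (6,238.00 Cr − 3,200.00 Cr) = 364.80 Cr + 15.6% × 3,038.00 Cr = 838.73 Cr
Unemployment Insurance: cap 103,760.00 Cr − YTD 99,800.00 Cr = 3,960.00 Cr subject; 4.1% × 3,960.00 Cr = 162.36 Cr
Total: 838.73 Cr + 162.36 Cr = 1,001.09 Cr

1,001.09 Cr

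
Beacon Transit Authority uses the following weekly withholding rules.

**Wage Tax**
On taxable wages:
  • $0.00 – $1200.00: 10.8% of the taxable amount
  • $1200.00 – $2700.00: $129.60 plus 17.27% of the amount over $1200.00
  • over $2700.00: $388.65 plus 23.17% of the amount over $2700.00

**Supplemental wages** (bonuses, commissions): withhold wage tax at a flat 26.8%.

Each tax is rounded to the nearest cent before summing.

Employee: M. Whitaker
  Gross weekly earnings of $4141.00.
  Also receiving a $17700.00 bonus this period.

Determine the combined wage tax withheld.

Wage Tax: taxable = $4141.00
  $388.65 + 23.17% × ($4141.00 − $2700.00) = $388.65 + 23.17% × $1441.00 = $722.53
Supplemental (26.8% flat on bonus): 26.8% × $17700.00 = $4743.60
Total wage tax: $722.53 + $4743.60 = $5466.13

$5466.13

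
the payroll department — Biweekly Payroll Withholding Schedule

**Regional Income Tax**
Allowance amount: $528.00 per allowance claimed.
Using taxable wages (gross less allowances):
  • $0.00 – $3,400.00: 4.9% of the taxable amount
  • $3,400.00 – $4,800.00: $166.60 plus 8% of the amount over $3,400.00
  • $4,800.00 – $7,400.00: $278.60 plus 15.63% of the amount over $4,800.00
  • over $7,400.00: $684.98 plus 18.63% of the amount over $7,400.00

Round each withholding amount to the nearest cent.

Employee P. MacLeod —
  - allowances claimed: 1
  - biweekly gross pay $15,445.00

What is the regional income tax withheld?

$2,085.40

Regional Income Tax: taxable = $15,445.00 − 1×$528.00 = $14,917.00
  $684.98 + 18.63% × ($14,917.00 − $7,400.00) = $684.98 + 18.63% × $7,517.00 = $2,085.40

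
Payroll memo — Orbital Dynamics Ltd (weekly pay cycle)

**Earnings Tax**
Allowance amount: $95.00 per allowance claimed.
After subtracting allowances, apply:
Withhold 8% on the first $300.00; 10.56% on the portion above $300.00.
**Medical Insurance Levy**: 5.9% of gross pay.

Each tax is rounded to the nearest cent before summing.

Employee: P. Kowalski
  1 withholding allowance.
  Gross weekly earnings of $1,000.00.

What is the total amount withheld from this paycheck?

$146.89

Earnings Tax: taxable = $1,000.00 − 1×$95.00 = $905.00
  $24.00 + 10.56% × ($905.00 − $300.00) = $24.00 + 10.56% × $605.00 = $87.89
Medical Insurance Levy: 5.9% × $1,000.00 = $59.00
Total: $87.89 + $59.00 = $146.89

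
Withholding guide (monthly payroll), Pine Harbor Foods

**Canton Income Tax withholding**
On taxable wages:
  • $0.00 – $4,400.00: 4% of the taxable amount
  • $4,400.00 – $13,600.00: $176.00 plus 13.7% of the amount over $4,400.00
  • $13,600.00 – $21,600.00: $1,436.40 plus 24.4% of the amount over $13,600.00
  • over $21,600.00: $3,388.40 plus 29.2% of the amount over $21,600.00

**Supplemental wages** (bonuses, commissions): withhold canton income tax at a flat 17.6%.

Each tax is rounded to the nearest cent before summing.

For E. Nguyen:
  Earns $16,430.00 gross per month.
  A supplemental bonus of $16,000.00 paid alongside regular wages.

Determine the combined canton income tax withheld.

Canton Income Tax: taxable = $16,430.00
  $1,436.40 + 24.4% × ($16,430.00 − $13,600.00) = $1,436.40 + 24.4% × $2,830.00 = $2,126.92
Supplemental (17.6% flat on bonus): 17.6% × $16,000.00 = $2,816.00
Total canton income tax: $2,126.92 + $2,816.00 = $4,942.92

$4,942.92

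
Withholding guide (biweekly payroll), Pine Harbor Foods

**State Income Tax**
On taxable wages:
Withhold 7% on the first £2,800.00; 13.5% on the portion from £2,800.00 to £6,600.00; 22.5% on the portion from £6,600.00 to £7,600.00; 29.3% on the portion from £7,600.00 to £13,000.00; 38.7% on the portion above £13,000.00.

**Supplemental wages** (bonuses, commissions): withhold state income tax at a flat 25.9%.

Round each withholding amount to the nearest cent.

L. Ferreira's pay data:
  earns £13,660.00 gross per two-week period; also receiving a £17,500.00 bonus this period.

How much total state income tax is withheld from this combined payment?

State Income Tax: taxable = £13,660.00
  £2,516.20 + 38.7% × (£13,660.00 − £13,000.00) = £2,516.20 + 38.7% × £660.00 = £2,771.62
Supplemental (25.9% flat on bonus): 25.9% × £17,500.00 = £4,532.50
Total state income tax: £2,771.62 + £4,532.50 = £7,304.12

£7,304.12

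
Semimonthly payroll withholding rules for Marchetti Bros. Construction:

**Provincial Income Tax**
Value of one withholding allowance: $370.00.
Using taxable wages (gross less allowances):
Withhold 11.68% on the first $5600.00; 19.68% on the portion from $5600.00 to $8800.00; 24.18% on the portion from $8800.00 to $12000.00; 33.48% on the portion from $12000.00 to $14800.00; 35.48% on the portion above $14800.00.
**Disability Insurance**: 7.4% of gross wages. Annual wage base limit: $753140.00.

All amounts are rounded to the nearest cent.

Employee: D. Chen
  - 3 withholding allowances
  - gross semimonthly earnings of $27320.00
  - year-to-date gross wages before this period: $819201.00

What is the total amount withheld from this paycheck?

$7043.31

Provincial Income Tax: taxable = $27320.00 − 3×$370.00 = $26210.00
  $2995.04 + 35.48% × ($26210.00 − $14800.00) = $2995.04 + 35.48% × $11410.00 = $7043.31
Disability Insurance: YTD $819201.00 ≥ cap $753140.00 → $0.00
Total: $7043.31 + $0.00 = $7043.31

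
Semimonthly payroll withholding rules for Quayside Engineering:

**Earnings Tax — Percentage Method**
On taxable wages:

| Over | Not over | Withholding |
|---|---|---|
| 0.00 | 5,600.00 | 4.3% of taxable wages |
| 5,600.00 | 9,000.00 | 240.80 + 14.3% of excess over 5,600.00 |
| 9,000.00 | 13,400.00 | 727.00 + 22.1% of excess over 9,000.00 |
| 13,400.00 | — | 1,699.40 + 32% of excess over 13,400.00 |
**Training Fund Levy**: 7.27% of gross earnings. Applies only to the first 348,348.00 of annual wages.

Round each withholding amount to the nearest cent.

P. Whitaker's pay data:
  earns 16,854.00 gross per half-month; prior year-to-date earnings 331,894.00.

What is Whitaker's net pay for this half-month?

12,853.11

Earnings Tax: taxable = 16,854.00
  1,699.40 + 32% × (16,854.00 − 13,400.00) = 1,699.40 + 32% × 3,454.00 = 2,804.68
Training Fund Levy: cap 348,348.00 − YTD 331,894.00 = 16,454.00 subject; 7.27% × 16,454.00 = 1,196.21
Total withheld: 2,804.68 + 1,196.21 = 4,000.89
Net pay: 16,854.00 − 4,000.89 = 12,853.11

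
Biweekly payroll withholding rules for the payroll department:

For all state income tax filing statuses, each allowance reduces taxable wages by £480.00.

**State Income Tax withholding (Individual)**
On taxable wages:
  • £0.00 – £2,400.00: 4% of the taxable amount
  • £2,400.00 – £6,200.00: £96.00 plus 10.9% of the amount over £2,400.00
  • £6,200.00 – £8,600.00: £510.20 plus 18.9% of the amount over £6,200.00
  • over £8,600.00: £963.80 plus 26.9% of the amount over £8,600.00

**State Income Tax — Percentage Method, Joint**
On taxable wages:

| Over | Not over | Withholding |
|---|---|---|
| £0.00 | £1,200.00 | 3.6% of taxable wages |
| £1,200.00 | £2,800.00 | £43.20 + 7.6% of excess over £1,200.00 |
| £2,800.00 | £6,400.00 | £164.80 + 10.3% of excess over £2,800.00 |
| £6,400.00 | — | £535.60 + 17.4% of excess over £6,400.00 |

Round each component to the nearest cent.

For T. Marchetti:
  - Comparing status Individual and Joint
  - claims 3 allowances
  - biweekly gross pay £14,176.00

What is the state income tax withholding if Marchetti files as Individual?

State Income Tax (Individual): taxable = £14,176.00 − 3×£480.00 = £12,736.00
  £963.80 + 26.9% × (£12,736.00 − £8,600.00) = £963.80 + 26.9% × £4,136.00 = £2,076.38

£2,076.38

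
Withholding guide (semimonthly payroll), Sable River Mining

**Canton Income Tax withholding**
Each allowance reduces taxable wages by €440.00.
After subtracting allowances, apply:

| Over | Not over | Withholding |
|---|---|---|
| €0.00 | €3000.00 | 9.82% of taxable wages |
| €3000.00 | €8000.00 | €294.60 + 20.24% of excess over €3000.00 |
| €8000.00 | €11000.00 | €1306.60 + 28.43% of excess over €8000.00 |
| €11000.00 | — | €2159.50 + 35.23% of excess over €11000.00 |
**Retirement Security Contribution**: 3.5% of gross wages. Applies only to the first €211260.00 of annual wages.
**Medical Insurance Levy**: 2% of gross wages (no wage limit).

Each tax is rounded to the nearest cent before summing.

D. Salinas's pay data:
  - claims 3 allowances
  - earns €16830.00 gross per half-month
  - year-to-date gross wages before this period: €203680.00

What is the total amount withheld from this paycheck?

€4350.27

Canton Income Tax: taxable = €16830.00 − 3×€440.00 = €15510.00
  €2159.50 + 35.23% × (€15510.00 − €11000.00) = €2159.50 + 35.23% × €4510.00 = €3748.37
Retirement Security Contribution: cap €211260.00 − YTD €203680.00 = €7580.00 subject; 3.5% × €7580.00 = €265.30
Medical Insurance Levy: 2% × €16830.00 = €336.60
Total: €3748.37 + €265.30 + €336.60 = €4350.27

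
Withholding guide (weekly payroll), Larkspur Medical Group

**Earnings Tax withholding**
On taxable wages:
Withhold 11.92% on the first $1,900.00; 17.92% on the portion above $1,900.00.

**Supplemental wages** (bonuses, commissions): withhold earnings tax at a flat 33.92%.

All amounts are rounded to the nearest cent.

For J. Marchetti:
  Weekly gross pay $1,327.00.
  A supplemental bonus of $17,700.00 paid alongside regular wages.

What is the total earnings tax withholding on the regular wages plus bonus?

Earnings Tax: taxable = $1,327.00
  11.92% × $1,327.00 = $158.18
Supplemental (33.92% flat on bonus): 33.92% × $17,700.00 = $6,003.84
Total earnings tax: $158.18 + $6,003.84 = $6,162.02

$6,162.02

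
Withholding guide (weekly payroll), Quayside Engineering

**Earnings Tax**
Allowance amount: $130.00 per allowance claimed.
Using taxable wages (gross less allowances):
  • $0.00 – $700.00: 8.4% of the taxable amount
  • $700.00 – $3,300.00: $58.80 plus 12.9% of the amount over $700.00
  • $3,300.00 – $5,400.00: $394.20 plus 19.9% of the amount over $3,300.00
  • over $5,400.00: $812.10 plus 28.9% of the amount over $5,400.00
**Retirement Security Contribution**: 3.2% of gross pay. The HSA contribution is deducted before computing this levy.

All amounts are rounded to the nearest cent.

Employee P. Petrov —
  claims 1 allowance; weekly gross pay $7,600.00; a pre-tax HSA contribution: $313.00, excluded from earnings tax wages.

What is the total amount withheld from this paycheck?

$1,553.05

Earnings Tax: taxable = $7,600.00 − $313.00 − 1×$130.00 = $7,157.00
  $812.10 + 28.9% × ($7,157.00 − $5,400.00) = $812.10 + 28.9% × $1,757.00 = $1,319.87
Retirement Security Contribution: 3.2% × $7,287.00 = $233.18
Total: $1,319.87 + $233.18 = $1,553.05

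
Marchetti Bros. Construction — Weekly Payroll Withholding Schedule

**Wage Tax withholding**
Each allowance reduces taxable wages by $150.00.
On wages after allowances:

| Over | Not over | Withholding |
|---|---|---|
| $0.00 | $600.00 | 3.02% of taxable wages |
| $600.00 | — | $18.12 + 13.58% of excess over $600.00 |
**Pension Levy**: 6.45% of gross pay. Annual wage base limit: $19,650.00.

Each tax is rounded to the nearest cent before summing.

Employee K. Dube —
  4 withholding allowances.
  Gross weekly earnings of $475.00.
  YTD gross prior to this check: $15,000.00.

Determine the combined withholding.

Wage Tax: taxable = $475.00 − 4×$150.00 = $-125.00
  Taxable ≤ 0 → $0.00
Pension Levy: 6.45% × $475.00 = $30.64
Total: $0.00 + $30.64 = $30.64

$30.64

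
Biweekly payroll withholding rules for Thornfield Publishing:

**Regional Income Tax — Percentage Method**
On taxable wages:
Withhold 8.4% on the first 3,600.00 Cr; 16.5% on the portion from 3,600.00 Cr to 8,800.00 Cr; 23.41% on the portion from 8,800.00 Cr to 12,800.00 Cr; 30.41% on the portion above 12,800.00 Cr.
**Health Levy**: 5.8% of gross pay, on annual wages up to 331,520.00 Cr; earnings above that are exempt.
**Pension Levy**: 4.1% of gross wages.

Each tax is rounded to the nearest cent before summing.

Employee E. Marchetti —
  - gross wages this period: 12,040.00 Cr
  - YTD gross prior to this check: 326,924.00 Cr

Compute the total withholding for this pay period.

2,679.09 Cr

Regional Income Tax: taxable = 12,040.00 Cr
  1,160.40 Cr + 23.41% × (12,040.00 Cr − 8,800.00 Cr) = 1,160.40 Cr + 23.41% × 3,240.00 Cr = 1,918.88 Cr
Health Levy: cap 331,520.00 Cr − YTD 326,924.00 Cr = 4,596.00 Cr subject; 5.8% × 4,596.00 Cr = 266.57 Cr
Pension Levy: 4.1% × 12,040.00 Cr = 493.64 Cr
Total: 1,918.88 Cr + 266.57 Cr + 493.64 Cr = 2,679.09 Cr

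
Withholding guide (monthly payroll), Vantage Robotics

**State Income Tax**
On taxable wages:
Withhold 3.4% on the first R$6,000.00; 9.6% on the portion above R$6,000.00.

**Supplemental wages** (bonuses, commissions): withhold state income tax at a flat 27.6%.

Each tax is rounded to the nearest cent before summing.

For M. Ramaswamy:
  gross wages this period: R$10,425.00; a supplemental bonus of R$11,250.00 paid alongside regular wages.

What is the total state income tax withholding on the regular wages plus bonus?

R$3,733.80

State Income Tax: taxable = R$10,425.00
  R$204.00 + 9.6% × (R$10,425.00 − R$6,000.00) = R$204.00 + 9.6% × R$4,425.00 = R$628.80
Supplemental (27.6% flat on bonus): 27.6% × R$11,250.00 = R$3,105.00
Total state income tax: R$628.80 + R$3,105.00 = R$3,733.80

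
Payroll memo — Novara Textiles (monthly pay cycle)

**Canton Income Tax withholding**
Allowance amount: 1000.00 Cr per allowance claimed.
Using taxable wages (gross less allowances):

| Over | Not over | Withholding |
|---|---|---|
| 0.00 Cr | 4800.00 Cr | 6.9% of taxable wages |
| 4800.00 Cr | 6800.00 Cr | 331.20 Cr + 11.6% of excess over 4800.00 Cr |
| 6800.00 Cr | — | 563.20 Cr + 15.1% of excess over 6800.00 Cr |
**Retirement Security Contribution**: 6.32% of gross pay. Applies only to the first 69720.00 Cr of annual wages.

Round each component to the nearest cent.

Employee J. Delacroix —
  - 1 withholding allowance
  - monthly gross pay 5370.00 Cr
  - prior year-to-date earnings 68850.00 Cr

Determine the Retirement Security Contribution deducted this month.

Retirement Security Contribution: cap 69720.00 Cr − YTD 68850.00 Cr = 870.00 Cr subject; 6.32% × 870.00 Cr = 54.98 Cr

54.98 Cr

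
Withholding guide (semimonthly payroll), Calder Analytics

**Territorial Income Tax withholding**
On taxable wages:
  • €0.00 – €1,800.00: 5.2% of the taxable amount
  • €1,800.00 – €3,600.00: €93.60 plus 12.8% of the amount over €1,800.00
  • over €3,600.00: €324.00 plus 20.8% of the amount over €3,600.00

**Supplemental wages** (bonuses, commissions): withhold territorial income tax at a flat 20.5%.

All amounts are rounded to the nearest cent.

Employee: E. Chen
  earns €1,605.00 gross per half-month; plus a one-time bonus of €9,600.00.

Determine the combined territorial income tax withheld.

€2,051.46

Territorial Income Tax: taxable = €1,605.00
  5.2% × €1,605.00 = €83.46
Supplemental (20.5% flat on bonus): 20.5% × €9,600.00 = €1,968.00
Total territorial income tax: €83.46 + €1,968.00 = €2,051.46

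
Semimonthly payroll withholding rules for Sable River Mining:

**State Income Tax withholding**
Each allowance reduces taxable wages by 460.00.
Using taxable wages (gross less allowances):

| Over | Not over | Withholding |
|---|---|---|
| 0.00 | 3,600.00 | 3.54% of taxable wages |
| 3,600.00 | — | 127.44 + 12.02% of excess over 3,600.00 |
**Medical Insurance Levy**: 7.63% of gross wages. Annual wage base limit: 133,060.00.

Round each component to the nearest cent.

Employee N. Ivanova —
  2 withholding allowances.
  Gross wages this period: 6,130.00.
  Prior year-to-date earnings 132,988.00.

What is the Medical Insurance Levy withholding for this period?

5.49

Medical Insurance Levy: cap 133,060.00 − YTD 132,988.00 = 72.00 subject; 7.63% × 72.00 = 5.49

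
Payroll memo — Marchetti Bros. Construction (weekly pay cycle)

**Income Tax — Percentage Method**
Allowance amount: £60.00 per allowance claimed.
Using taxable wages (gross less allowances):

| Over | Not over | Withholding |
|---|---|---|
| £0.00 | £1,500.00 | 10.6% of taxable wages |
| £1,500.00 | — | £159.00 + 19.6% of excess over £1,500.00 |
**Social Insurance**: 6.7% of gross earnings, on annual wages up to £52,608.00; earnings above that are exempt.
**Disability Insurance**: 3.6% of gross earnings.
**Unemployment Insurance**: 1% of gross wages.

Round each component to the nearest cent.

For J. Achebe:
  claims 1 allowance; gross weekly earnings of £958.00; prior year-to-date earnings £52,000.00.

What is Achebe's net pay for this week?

£778.00

Income Tax: taxable = £958.00 − 1×£60.00 = £898.00
  10.6% × £898.00 = £95.19
Social Insurance: cap £52,608.00 − YTD £52,000.00 = £608.00 subject; 6.7% × £608.00 = £40.74
Disability Insurance: 3.6% × £958.00 = £34.49
Unemployment Insurance: 1% × £958.00 = £9.58
Total withheld: £95.19 + £40.74 + £34.49 + £9.58 = £180.00
Net pay: £958.00 − £180.00 = £778.00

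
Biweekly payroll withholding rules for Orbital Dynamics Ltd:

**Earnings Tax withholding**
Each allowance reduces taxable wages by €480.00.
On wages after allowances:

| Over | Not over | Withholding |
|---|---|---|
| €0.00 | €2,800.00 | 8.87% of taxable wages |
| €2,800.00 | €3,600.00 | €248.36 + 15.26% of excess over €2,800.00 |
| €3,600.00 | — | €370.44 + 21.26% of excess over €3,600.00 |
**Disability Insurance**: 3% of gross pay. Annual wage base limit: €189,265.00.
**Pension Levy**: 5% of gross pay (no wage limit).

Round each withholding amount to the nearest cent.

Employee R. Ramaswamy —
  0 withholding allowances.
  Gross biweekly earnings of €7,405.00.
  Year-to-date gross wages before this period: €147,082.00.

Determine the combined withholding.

€1,771.78

Earnings Tax: taxable = €7,405.00
  €370.44 + 21.26% × (€7,405.00 − €3,600.00) = €370.44 + 21.26% × €3,805.00 = €1,179.38
Disability Insurance: 3% × €7,405.00 = €222.15
Pension Levy: 5% × €7,405.00 = €370.25
Total: €1,179.38 + €222.15 + €370.25 = €1,771.78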